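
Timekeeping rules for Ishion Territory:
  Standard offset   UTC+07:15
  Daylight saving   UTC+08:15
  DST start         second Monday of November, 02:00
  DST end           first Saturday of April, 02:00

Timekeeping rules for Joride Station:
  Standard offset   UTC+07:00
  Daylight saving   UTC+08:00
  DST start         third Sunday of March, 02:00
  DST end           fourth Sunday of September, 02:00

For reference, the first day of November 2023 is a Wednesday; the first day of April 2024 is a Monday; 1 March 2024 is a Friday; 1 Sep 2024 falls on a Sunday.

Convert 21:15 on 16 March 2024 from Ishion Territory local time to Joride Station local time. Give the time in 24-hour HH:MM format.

20:00

1 November 2023 is a Wednesday, so the first Monday is November 6 and the second is November 13.
1 April 2024 is a Monday, so the first Saturday is April 6.
Daylight saving runs 13 November 2023 – 6 April 2024; 16 March 2024 is inside that window, so Ishion Territory is at UTC+08:15.
21:15 Ishion Territory − 8h15m = 13:00 UTC.
1 March 2024 is a Friday, so the first Sunday is March 3 and the third is March 17.
1 September 2024 is a Sunday, so the first Sunday is September 1 and the fourth is September 22.
At the standard offset (UTC+07:00), 13:00 UTC + 7h = 20:00 Joride Station standard time.
The standard-time date in Joride Station, 16 March 2024, is outside the daylight-saving period (17 March – 22 September), so Joride Station is on standard time, UTC+07:00.
13:00 UTC + 7h = 20:00 Joride Station.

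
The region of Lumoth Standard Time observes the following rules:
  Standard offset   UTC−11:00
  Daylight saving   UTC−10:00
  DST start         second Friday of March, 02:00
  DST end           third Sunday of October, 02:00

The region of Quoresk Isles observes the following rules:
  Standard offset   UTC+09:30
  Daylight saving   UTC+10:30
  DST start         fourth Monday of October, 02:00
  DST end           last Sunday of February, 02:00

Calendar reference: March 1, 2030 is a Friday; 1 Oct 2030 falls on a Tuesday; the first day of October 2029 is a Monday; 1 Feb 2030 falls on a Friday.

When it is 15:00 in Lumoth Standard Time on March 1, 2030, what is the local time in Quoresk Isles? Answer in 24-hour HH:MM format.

1 March 2030 is a Friday, so the first Friday is March 1 and the second is March 8.
1 October 2030 is a Tuesday, so the first Sunday is October 6 and the third is October 20.
March 1, 2030 does not fall between 8 March and 20 October, so daylight saving is not in effect and Lumoth Standard Time is at UTC−11:00.
15:00 Lumoth Standard Time + 11h = 02:00 UTC (rolling into the next day, 2 March 2030).
1 October 2029 is a Monday, so the first Monday is October 1 and the fourth is October 22.
1 February 2030 is a Friday, so Sundays fall on 3, 10, 17, 24; the last is February 24.
At the standard offset (UTC+09:30), 02:00 UTC + 9h30m = 11:30 Quoresk Isles standard time.
The standard-time date in Quoresk Isles, March 2, 2030, does not fall between 22 October 2029 and 24 February 2030, so daylight saving is not in effect and Quoresk Isles is at UTC+09:30.
02:00 UTC + 9h30m = 11:30 Quoresk Isles.

11:30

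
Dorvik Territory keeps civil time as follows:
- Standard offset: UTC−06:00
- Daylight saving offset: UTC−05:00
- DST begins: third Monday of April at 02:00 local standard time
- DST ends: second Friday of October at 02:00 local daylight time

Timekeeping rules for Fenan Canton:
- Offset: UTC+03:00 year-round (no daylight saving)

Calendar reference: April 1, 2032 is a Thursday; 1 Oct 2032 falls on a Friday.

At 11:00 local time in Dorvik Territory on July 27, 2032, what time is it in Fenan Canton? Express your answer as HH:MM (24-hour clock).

1 April 2032 is a Thursday, so the first Monday is April 5 and the third is April 19.
1 October 2032 is a Friday, so the first Friday is October 1 and the second is October 8.
July 27, 2032 falls between 19 April and 8 October, so daylight saving is in effect and Dorvik Territory is at UTC−05:00.
11:00 Dorvik Territory + 5h = 16:00 UTC.
Fenan Canton has no daylight saving, so its offset is UTC+03:00 year-round.
16:00 UTC + 3h = 19:00 Fenan Canton.

19:00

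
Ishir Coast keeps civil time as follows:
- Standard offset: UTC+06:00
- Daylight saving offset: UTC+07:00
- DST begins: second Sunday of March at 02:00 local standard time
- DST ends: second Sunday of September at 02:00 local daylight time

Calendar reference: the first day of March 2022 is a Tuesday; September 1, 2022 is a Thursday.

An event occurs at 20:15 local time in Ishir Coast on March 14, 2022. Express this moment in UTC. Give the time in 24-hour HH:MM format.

1 March 2022 is a Tuesday, so the first Sunday is March 6 and the second is March 13.
1 September 2022 is a Thursday, so the first Sunday is September 4 and the second is September 11.
March 14, 2022 lies within the daylight-saving period (13 March – 11 September), so Ishir Coast is on daylight time, UTC+07:00.
20:15 local − 7h = 13:15 UTC.

13:15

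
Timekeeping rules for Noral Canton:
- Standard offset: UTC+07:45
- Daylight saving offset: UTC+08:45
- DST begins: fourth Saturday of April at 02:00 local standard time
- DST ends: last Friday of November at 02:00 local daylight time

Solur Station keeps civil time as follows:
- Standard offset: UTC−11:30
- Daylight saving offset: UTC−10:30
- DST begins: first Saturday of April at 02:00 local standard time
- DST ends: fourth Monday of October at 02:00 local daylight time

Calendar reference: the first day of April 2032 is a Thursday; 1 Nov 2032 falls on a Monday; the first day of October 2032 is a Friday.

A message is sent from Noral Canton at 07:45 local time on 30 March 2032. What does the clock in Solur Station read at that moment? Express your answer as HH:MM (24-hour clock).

1 April 2032 is a Thursday, so the first Saturday is April 3 and the fourth is April 24.
1 November 2032 is a Monday, so Fridays fall on 5, 12, 19, 26; the last is November 26.
Daylight saving runs 24 April – 26 November; 30 March 2032 is outside that window, so Noral Canton is on standard time at UTC+07:45.
07:45 Noral Canton − 7h45m = 00:00 UTC.
1 April 2032 is a Thursday, so the first Saturday is April 3.
1 October 2032 is a Friday, so the first Monday is October 4 and the fourth is October 25.
At the standard offset (UTC−11:30), 00:00 UTC − 11h30m = 12:30 Solur Station standard time (rolling into the previous day, 29 March 2032).
Daylight saving runs 3 April – 25 October; the standard-time date in Solur Station, 29 March 2032, is outside that window, so Solur Station is on standard time at UTC−11:30.
00:00 UTC − 11h30m = 12:30 Solur Station (rolling into the previous day, 29 March 2032).

12:30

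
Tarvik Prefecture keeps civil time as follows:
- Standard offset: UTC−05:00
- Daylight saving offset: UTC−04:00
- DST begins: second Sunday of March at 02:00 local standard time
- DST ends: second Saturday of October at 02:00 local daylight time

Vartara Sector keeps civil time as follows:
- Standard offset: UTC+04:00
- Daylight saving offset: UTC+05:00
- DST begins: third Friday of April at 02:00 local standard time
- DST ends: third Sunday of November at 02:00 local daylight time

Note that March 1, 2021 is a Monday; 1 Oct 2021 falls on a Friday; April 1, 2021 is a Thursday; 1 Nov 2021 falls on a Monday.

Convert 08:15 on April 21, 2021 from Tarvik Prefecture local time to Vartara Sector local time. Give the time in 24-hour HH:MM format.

1 March 2021 is a Monday, so the first Sunday is March 7 and the second is March 14.
1 October 2021 is a Friday, so the first Saturday is October 2 and the second is October 9.
Daylight saving runs 14 March – 9 October; April 21, 2021 is inside that window, so Tarvik Prefecture is at UTC−04:00.
08:15 Tarvik Prefecture + 4h = 12:15 UTC.
1 April 2021 is a Thursday, so the first Friday is April 2 and the third is April 16.
1 November 2021 is a Monday, so the first Sunday is November 7 and the third is November 21.
At the standard offset (UTC+04:00), 12:15 UTC + 4h = 16:15 Vartara Sector standard time.
The standard-time date in Vartara Sector, April 21, 2021, falls between 16 April and 21 November, so daylight saving is in effect and Vartara Sector is at UTC+05:00.
12:15 UTC + 5h = 17:15 Vartara Sector.

17:15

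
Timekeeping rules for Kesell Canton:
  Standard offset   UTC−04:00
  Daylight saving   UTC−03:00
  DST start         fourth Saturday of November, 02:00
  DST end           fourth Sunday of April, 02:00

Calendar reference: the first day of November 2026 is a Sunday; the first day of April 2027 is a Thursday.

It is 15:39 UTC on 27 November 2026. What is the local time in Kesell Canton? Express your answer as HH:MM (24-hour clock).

11:39

1 November 2026 is a Sunday, so the first Saturday is November 7 and the fourth is November 28.
1 April 2027 is a Thursday, so the first Sunday is April 4 and the fourth is April 25.
At the standard offset (UTC−04:00), 15:39 UTC − 4h = 11:39 Kesell Canton standard time.
The standard-time date in Kesell Canton, 27 November 2026, does not fall between 28 November 2026 and 25 April 2027, so daylight saving is not in effect and Kesell Canton is at UTC−04:00.
15:39 UTC − 4h = 11:39 local.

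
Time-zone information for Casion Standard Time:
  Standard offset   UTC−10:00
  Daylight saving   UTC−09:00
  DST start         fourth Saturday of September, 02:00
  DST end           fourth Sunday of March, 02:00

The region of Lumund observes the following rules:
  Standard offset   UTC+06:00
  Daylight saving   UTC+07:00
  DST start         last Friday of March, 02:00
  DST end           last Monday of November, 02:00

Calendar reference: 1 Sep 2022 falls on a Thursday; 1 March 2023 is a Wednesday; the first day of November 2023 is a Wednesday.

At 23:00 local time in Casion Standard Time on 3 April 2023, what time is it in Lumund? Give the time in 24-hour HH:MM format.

1 September 2022 is a Thursday, so the first Saturday is September 3 and the fourth is September 24.
1 March 2023 is a Wednesday, so the first Sunday is March 5 and the fourth is March 26.
3 April 2023 does not fall between 24 September 2022 and 26 March 2023, so daylight saving is not in effect and Casion Standard Time is at UTC−10:00.
23:00 Casion Standard Time + 10h = 09:00 UTC (rolling into the next day, 4 April 2023).
1 March 2023 is a Wednesday, so Fridays fall on 3, 10, 17, 24, 31; the last is March 31.
1 November 2023 is a Wednesday, so Mondays fall on 6, 13, 20, 27; the last is November 27.
At the standard offset (UTC+06:00), 09:00 UTC + 6h = 15:00 Lumund standard time.
Daylight saving runs 31 March – 27 November; the standard-time date in Lumund, 4 April 2023, is inside that window, so Lumund is at UTC+07:00.
09:00 UTC + 7h = 16:00 Lumund.

16:00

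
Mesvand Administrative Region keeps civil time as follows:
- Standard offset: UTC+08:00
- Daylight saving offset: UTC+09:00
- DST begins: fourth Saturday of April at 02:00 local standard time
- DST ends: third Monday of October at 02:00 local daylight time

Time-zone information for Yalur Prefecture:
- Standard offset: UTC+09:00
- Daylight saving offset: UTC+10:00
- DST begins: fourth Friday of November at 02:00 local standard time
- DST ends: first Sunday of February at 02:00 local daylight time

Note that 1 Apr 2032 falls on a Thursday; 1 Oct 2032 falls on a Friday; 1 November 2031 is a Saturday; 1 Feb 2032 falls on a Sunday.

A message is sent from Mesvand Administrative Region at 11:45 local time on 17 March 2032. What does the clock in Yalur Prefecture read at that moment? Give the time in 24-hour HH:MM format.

12:45

1 April 2032 is a Thursday, so the first Saturday is April 3 and the fourth is April 24.
1 October 2032 is a Friday, so the first Monday is October 4 and the third is October 18.
17 March 2032 does not fall between 24 April and 18 October, so daylight saving is not in effect and Mesvand Administrative Region is at UTC+08:00.
11:45 Mesvand Administrative Region − 8h = 03:45 UTC.
1 November 2031 is a Saturday, so the first Friday is November 7 and the fourth is November 28.
1 February 2032 is a Sunday, so the first Sunday is February 1.
At the standard offset (UTC+09:00), 03:45 UTC + 9h = 12:45 Yalur Prefecture standard time.
The standard-time date in Yalur Prefecture, 17 March 2032, is outside the daylight-saving period (28 November 2031 – 1 February 2032), so Yalur Prefecture is on standard time, UTC+09:00.
03:45 UTC + 9h = 12:45 Yalur Prefecture.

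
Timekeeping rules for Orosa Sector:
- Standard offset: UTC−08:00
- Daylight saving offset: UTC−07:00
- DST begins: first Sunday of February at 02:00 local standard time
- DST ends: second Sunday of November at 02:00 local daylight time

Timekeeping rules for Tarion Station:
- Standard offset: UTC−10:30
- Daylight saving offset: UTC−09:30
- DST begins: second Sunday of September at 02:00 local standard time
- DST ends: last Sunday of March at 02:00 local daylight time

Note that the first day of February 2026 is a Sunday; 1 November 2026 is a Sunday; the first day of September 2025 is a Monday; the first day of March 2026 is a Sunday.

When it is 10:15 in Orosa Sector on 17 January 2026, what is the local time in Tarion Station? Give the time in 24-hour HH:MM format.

08:45

1 February 2026 is a Sunday, so the first Sunday is February 1.
1 November 2026 is a Sunday, so the first Sunday is November 1 and the second is November 8.
17 January 2026 is outside the daylight-saving period (1 February – 8 November), so Orosa Sector is on standard time, UTC−08:00.
10:15 Orosa Sector + 8h = 18:15 UTC.
1 September 2025 is a Monday, so the first Sunday is September 7 and the second is September 14.
1 March 2026 is a Sunday, so Sundays fall on 1, 8, 15, 22, 29; the last is March 29.
At the standard offset (UTC−10:30), 18:15 UTC − 10h30m = 07:45 Tarion Station standard time.
The standard-time date in Tarion Station, 17 January 2026, lies within the daylight-saving period (14 September 2025 – 29 March 2026), so Tarion Station is on daylight time, UTC−09:30.
18:15 UTC − 9h30m = 08:45 Tarion Station.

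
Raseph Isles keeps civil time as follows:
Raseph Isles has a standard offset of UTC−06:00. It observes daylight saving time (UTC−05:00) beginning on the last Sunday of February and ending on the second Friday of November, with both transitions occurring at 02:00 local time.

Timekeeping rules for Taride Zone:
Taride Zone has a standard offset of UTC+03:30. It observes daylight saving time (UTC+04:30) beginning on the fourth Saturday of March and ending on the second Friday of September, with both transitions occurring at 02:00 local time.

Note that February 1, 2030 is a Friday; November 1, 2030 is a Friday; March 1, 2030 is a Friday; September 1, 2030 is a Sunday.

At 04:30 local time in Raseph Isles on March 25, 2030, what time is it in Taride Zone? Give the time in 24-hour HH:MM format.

14:00

1 February 2030 is a Friday, so Sundays fall on 3, 10, 17, 24; the last is February 24.
1 November 2030 is a Friday, so the first Friday is November 1 and the second is November 8.
March 25, 2030 lies within the daylight-saving period (24 February – 8 November), so Raseph Isles is on daylight time, UTC−05:00.
04:30 Raseph Isles + 5h = 09:30 UTC.
1 March 2030 is a Friday, so the first Saturday is March 2 and the fourth is March 23.
1 September 2030 is a Sunday, so the first Friday is September 6 and the second is September 13.
At the standard offset (UTC+03:30), 09:30 UTC + 3h30m = 13:00 Taride Zone standard time.
Daylight saving runs 23 March – 13 September; the standard-time date in Taride Zone, March 25, 2030, is inside that window, so Taride Zone is at UTC+04:30.
09:30 UTC + 4h30m = 14:00 Taride Zone.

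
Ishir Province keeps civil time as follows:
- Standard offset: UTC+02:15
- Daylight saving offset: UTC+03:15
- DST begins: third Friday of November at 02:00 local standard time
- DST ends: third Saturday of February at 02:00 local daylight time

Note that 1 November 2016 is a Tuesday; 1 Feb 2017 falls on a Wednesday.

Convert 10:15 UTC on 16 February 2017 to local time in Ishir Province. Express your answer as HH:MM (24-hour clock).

1 November 2016 is a Tuesday, so the first Friday is November 4 and the third is November 18.
1 February 2017 is a Wednesday, so the first Saturday is February 4 and the third is February 18.
At the standard offset (UTC+02:15), 10:15 UTC + 2h15m = 12:30 Ishir Province standard time.
The standard-time date in Ishir Province, 16 February 2017, falls between 18 November 2016 and 18 February 2017, so daylight saving is in effect and Ishir Province is at UTC+03:15.
10:15 UTC + 3h15m = 13:30 local.

13:30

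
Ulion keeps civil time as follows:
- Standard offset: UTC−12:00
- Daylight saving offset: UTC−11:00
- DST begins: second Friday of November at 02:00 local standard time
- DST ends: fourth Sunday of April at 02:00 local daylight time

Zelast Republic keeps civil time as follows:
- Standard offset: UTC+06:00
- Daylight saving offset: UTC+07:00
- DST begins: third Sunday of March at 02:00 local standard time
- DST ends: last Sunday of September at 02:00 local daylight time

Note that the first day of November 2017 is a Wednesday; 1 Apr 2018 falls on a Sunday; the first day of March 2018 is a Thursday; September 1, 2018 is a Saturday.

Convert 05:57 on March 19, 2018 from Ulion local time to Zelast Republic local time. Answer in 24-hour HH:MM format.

23:57

1 November 2017 is a Wednesday, so the first Friday is November 3 and the second is November 10.
1 April 2018 is a Sunday, so the first Sunday is April 1 and the fourth is April 22.
March 19, 2018 falls between 10 November 2017 and 22 April 2018, so daylight saving is in effect and Ulion is at UTC−11:00.
05:57 Ulion + 11h = 16:57 UTC.
1 March 2018 is a Thursday, so the first Sunday is March 4 and the third is March 18.
1 September 2018 is a Saturday, so Sundays fall on 2, 9, 16, 23, 30; the last is September 30.
At the standard offset (UTC+06:00), 16:57 UTC + 6h = 22:57 Zelast Republic standard time.
Daylight saving runs 18 March – 30 September; the standard-time date in Zelast Republic, March 19, 2018, is inside that window, so Zelast Republic is at UTC+07:00.
16:57 UTC + 7h = 23:57 Zelast Republic.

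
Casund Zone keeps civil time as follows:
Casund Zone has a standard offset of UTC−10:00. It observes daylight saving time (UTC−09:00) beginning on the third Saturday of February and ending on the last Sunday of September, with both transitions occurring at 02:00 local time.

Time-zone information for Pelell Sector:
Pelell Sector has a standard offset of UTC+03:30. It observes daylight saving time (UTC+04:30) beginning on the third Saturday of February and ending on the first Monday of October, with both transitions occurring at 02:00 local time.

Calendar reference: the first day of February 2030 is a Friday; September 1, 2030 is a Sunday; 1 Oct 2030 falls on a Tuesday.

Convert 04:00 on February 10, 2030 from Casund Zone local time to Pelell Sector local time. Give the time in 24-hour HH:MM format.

1 February 2030 is a Friday, so the first Saturday is February 2 and the third is February 16.
1 September 2030 is a Sunday, so Sundays fall on 1, 8, 15, 22, 29; the last is September 29.
Daylight saving runs 16 February – 29 September; February 10, 2030 is outside that window, so Casund Zone is on standard time at UTC−10:00.
04:00 Casund Zone + 10h = 14:00 UTC.
1 February 2030 is a Friday, so the first Saturday is February 2 and the third is February 16.
1 October 2030 is a Tuesday, so the first Monday is October 7.
At the standard offset (UTC+03:30), 14:00 UTC + 3h30m = 17:30 Pelell Sector standard time.
The standard-time date in Pelell Sector, February 10, 2030, is outside the daylight-saving period (16 February – 7 October), so Pelell Sector is on standard time, UTC+03:30.
14:00 UTC + 3h30m = 17:30 Pelell Sector.

17:30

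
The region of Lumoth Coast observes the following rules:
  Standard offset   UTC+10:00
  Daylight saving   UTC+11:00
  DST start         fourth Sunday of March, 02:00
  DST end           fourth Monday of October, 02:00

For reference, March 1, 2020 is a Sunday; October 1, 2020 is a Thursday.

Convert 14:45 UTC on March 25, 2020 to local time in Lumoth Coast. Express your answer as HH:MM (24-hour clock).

01:45

1 March 2020 is a Sunday, so the first Sunday is March 1 and the fourth is March 22.
1 October 2020 is a Thursday, so the first Monday is October 5 and the fourth is October 26.
At the standard offset (UTC+10:00), 14:45 UTC + 10h = 00:45 Lumoth Coast standard time (rolling into the next day, 26 March 2020).
The standard-time date in Lumoth Coast, March 26, 2020, lies within the daylight-saving period (22 March – 26 October), so Lumoth Coast is on daylight time, UTC+11:00.
14:45 UTC + 11h = 01:45 local (rolling into the next day, 26 March 2020).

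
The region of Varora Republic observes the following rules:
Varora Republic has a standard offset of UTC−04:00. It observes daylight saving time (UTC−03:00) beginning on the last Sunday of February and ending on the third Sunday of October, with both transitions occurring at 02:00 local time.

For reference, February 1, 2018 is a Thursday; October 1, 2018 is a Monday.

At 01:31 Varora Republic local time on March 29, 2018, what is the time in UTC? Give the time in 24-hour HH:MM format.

1 February 2018 is a Thursday, so Sundays fall on 4, 11, 18, 25; the last is February 25.
1 October 2018 is a Monday, so the first Sunday is October 7 and the third is October 21.
March 29, 2018 falls between 25 February and 21 October, so daylight saving is in effect and Varora Republic is at UTC−03:00.
01:31 local + 3h = 04:31 UTC.

04:31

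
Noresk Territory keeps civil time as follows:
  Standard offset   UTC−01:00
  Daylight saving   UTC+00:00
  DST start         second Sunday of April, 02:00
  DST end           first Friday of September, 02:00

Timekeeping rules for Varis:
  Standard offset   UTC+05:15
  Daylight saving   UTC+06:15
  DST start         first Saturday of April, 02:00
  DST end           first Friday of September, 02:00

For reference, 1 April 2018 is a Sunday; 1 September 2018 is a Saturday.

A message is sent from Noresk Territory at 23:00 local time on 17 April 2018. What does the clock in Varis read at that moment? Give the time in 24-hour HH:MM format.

05:15

1 April 2018 is a Sunday, so the first Sunday is April 1 and the second is April 8.
1 September 2018 is a Saturday, so the first Friday is September 7.
17 April 2018 falls between 8 April and 7 September, so daylight saving is in effect and Noresk Territory is at UTC+00:00.
23:00 Noresk Territory − 0h = 23:00 UTC.
1 April 2018 is a Sunday, so the first Saturday is April 7.
1 September 2018 is a Saturday, so the first Friday is September 7.
At the standard offset (UTC+05:15), 23:00 UTC + 5h15m = 04:15 Varis standard time (rolling into the next day, 18 April 2018).
Daylight saving runs 7 April – 7 September; the standard-time date in Varis, 18 April 2018, is inside that window, so Varis is at UTC+06:15.
23:00 UTC + 6h15m = 05:15 Varis (rolling into the next day, 18 April 2018).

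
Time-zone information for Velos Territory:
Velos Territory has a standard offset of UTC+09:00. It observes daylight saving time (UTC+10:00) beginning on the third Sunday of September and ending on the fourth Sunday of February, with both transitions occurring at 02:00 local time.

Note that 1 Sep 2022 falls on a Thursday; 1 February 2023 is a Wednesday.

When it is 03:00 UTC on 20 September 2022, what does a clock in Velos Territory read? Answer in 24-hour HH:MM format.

13:00

1 September 2022 is a Thursday, so the first Sunday is September 4 and the third is September 18.
1 February 2023 is a Wednesday, so the first Sunday is February 5 and the fourth is February 26.
At the standard offset (UTC+09:00), 03:00 UTC + 9h = 12:00 Velos Territory standard time.
Daylight saving runs 18 September 2022 – 26 February 2023; the standard-time date in Velos Territory, 20 September 2022, is inside that window, so Velos Territory is at UTC+10:00.
03:00 UTC + 10h = 13:00 local.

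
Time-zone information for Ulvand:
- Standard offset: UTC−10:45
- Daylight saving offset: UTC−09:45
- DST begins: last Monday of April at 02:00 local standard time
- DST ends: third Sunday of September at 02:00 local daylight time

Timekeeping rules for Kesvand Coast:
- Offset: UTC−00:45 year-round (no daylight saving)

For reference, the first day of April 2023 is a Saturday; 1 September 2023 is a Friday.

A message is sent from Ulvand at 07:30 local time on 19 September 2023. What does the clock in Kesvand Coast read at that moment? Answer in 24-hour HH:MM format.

1 April 2023 is a Saturday, so Mondays fall on 3, 10, 17, 24; the last is April 24.
1 September 2023 is a Friday, so the first Sunday is September 3 and the third is September 17.
Daylight saving runs 24 April – 17 September; 19 September 2023 is outside that window, so Ulvand is on standard time at UTC−10:45.
07:30 Ulvand + 10h45m = 18:15 UTC.
Kesvand Coast has no daylight saving, so its offset is UTC−00:45 year-round.
18:15 UTC − 0h45m = 17:30 Kesvand Coast.

17:30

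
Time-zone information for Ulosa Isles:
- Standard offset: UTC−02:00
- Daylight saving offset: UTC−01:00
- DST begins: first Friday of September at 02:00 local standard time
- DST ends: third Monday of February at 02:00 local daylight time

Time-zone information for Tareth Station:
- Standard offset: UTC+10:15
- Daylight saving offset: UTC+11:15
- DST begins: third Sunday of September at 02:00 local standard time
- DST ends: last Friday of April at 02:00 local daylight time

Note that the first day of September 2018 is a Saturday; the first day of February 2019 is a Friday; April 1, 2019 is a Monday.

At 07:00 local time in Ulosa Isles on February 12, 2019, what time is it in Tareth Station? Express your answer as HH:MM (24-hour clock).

19:15

1 September 2018 is a Saturday, so the first Friday is September 7.
1 February 2019 is a Friday, so the first Monday is February 4 and the third is February 18.
February 12, 2019 falls between 7 September 2018 and 18 February 2019, so daylight saving is in effect and Ulosa Isles is at UTC−01:00.
07:00 Ulosa Isles + 1h = 08:00 UTC.
1 September 2018 is a Saturday, so the first Sunday is September 2 and the third is September 16.
1 April 2019 is a Monday, so Fridays fall on 5, 12, 19, 26; the last is April 26.
At the standard offset (UTC+10:15), 08:00 UTC + 10h15m = 18:15 Tareth Station standard time.
The standard-time date in Tareth Station, February 12, 2019, falls between 16 September 2018 and 26 April 2019, so daylight saving is in effect and Tareth Station is at UTC+11:15.
08:00 UTC + 11h15m = 19:15 Tareth Station.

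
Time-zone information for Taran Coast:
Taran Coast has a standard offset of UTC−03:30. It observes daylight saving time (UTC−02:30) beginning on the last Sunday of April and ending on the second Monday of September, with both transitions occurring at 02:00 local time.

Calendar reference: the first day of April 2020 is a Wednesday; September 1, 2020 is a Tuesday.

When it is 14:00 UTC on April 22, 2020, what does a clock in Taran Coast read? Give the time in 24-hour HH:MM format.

10:30

1 April 2020 is a Wednesday, so Sundays fall on 5, 12, 19, 26; the last is April 26.
1 September 2020 is a Tuesday, so the first Monday is September 7 and the second is September 14.
At the standard offset (UTC−03:30), 14:00 UTC − 3h30m = 10:30 Taran Coast standard time.
The standard-time date in Taran Coast, April 22, 2020, is outside the daylight-saving period (26 April – 14 September), so Taran Coast is on standard time, UTC−03:30.
14:00 UTC − 3h30m = 10:30 local.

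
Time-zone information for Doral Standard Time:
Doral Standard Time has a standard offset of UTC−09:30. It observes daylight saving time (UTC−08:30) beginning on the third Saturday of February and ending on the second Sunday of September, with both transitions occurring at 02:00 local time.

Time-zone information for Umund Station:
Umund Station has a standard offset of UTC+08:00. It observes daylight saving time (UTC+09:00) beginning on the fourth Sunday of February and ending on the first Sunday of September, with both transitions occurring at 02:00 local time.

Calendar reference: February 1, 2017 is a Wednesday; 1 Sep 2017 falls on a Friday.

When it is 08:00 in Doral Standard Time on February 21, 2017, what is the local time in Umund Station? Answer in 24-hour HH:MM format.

00:30

1 February 2017 is a Wednesday, so the first Saturday is February 4 and the third is February 18.
1 September 2017 is a Friday, so the first Sunday is September 3 and the second is September 10.
February 21, 2017 lies within the daylight-saving period (18 February – 10 September), so Doral Standard Time is on daylight time, UTC−08:30.
08:00 Doral Standard Time + 8h30m = 16:30 UTC.
1 February 2017 is a Wednesday, so the first Sunday is February 5 and the fourth is February 26.
1 September 2017 is a Friday, so the first Sunday is September 3.
At the standard offset (UTC+08:00), 16:30 UTC + 8h = 00:30 Umund Station standard time (rolling into the next day, 22 February 2017).
The standard-time date in Umund Station, February 22, 2017, is outside the daylight-saving period (26 February – 3 September), so Umund Station is on standard time, UTC+08:00.
16:30 UTC + 8h = 00:30 Umund Station (rolling into the next day, 22 February 2017).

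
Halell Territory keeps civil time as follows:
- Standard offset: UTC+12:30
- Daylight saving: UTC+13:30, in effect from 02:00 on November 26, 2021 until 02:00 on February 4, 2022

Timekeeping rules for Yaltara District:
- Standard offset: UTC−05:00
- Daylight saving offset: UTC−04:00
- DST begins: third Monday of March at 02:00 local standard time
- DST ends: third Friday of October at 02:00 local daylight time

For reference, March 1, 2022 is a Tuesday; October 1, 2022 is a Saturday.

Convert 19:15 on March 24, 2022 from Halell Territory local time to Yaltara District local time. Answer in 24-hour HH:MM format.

March 24, 2022 does not fall between 26 November 2021 and 4 February 2022, so daylight saving is not in effect and Halell Territory is at UTC+12:30.
19:15 Halell Territory − 12h30m = 06:45 UTC.
1 March 2022 is a Tuesday, so the first Monday is March 7 and the third is March 21.
1 October 2022 is a Saturday, so the first Friday is October 7 and the third is October 21.
At the standard offset (UTC−05:00), 06:45 UTC − 5h = 01:45 Yaltara District standard time.
The standard-time date in Yaltara District, March 24, 2022, lies within the daylight-saving period (21 March – 21 October), so Yaltara District is on daylight time, UTC−04:00.
06:45 UTC − 4h = 02:45 Yaltara District.

02:45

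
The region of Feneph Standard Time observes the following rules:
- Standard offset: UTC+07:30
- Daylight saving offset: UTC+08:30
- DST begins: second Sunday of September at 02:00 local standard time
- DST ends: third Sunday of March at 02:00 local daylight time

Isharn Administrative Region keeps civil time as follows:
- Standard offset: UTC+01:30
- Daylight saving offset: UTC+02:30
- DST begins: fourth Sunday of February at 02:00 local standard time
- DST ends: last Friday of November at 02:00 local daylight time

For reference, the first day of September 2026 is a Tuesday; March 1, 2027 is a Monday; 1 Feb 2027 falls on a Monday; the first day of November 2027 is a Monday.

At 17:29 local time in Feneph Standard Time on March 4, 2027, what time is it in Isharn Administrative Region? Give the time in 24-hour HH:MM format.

1 September 2026 is a Tuesday, so the first Sunday is September 6 and the second is September 13.
1 March 2027 is a Monday, so the first Sunday is March 7 and the third is March 21.
Daylight saving runs 13 September 2026 – 21 March 2027; March 4, 2027 is inside that window, so Feneph Standard Time is at UTC+08:30.
17:29 Feneph Standard Time − 8h30m = 08:59 UTC.
1 February 2027 is a Monday, so the first Sunday is February 7 and the fourth is February 28.
1 November 2027 is a Monday, so Fridays fall on 5, 12, 19, 26; the last is November 26.
At the standard offset (UTC+01:30), 08:59 UTC + 1h30m = 10:29 Isharn Administrative Region standard time.
The standard-time date in Isharn Administrative Region, March 4, 2027, falls between 28 February and 26 November, so daylight saving is in effect and Isharn Administrative Region is at UTC+02:30.
08:59 UTC + 2h30m = 11:29 Isharn Administrative Region.

11:29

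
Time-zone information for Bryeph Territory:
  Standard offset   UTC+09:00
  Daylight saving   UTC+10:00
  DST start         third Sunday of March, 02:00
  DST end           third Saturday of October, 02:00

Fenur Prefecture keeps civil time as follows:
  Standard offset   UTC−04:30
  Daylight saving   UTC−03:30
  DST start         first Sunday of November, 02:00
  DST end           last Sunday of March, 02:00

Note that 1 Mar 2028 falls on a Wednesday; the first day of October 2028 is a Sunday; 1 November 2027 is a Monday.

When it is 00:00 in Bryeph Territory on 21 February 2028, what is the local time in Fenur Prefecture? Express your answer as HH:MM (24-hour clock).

1 March 2028 is a Wednesday, so the first Sunday is March 5 and the third is March 19.
1 October 2028 is a Sunday, so the first Saturday is October 7 and the third is October 21.
21 February 2028 does not fall between 19 March and 21 October, so daylight saving is not in effect and Bryeph Territory is at UTC+09:00.
00:00 Bryeph Territory − 9h = 15:00 UTC (rolling into the previous day, 20 February 2028).
1 November 2027 is a Monday, so the first Sunday is November 7.
1 March 2028 is a Wednesday, so Sundays fall on 5, 12, 19, 26; the last is March 26.
At the standard offset (UTC−04:30), 15:00 UTC − 4h30m = 10:30 Fenur Prefecture standard time.
Daylight saving runs 7 November 2027 – 26 March 2028; the standard-time date in Fenur Prefecture, 20 February 2028, is inside that window, so Fenur Prefecture is at UTC−03:30.
15:00 UTC − 3h30m = 11:30 Fenur Prefecture.

11:30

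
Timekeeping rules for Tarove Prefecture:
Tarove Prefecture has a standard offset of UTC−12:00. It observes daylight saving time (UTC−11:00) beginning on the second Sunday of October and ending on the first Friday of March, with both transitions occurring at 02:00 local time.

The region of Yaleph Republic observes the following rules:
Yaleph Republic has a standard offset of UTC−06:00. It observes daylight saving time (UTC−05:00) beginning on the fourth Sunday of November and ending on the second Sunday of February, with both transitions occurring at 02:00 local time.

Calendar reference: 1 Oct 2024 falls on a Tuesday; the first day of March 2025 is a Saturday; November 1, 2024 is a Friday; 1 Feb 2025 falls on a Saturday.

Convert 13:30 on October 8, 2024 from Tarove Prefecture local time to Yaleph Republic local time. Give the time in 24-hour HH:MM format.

19:30

1 October 2024 is a Tuesday, so the first Sunday is October 6 and the second is October 13.
1 March 2025 is a Saturday, so the first Friday is March 7.
October 8, 2024 is outside the daylight-saving period (13 October 2024 – 7 March 2025), so Tarove Prefecture is on standard time, UTC−12:00.
13:30 Tarove Prefecture + 12h = 01:30 UTC (rolling into the next day, 9 October 2024).
1 November 2024 is a Friday, so the first Sunday is November 3 and the fourth is November 24.
1 February 2025 is a Saturday, so the first Sunday is February 2 and the second is February 9.
At the standard offset (UTC−06:00), 01:30 UTC − 6h = 19:30 Yaleph Republic standard time (rolling into the previous day, 8 October 2024).
The standard-time date in Yaleph Republic, October 8, 2024, does not fall between 24 November 2024 and 9 February 2025, so daylight saving is not in effect and Yaleph Republic is at UTC−06:00.
01:30 UTC − 6h = 19:30 Yaleph Republic (rolling into the previous day, 8 October 2024).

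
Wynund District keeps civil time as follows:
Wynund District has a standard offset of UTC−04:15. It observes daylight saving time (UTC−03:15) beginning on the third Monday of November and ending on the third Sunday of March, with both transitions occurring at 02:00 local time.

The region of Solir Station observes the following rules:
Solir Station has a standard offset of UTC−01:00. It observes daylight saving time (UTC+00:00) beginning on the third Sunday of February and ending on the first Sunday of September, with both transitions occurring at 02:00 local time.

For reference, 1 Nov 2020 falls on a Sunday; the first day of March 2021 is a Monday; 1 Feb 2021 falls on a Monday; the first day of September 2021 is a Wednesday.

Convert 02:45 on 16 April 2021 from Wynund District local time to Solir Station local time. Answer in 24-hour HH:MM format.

07:00

1 November 2020 is a Sunday, so the first Monday is November 2 and the third is November 16.
1 March 2021 is a Monday, so the first Sunday is March 7 and the third is March 21.
16 April 2021 does not fall between 16 November 2020 and 21 March 2021, so daylight saving is not in effect and Wynund District is at UTC−04:15.
02:45 Wynund District + 4h15m = 07:00 UTC.
1 February 2021 is a Monday, so the first Sunday is February 7 and the third is February 21.
1 September 2021 is a Wednesday, so the first Sunday is September 5.
At the standard offset (UTC−01:00), 07:00 UTC − 1h = 06:00 Solir Station standard time.
Daylight saving runs 21 February – 5 September; the standard-time date in Solir Station, 16 April 2021, is inside that window, so Solir Station is at UTC+00:00.
07:00 UTC + 0h = 07:00 Solir Station.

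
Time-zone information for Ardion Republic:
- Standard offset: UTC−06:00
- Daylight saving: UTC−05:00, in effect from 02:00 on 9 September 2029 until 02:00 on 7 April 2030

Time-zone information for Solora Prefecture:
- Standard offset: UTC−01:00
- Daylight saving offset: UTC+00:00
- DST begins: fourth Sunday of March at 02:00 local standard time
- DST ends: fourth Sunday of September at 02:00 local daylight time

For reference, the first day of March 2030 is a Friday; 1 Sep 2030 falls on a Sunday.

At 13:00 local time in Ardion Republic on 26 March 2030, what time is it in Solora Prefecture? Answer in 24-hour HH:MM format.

26 March 2030 lies within the daylight-saving period (9 September 2029 – 7 April 2030), so Ardion Republic is on daylight time, UTC−05:00.
13:00 Ardion Republic + 5h = 18:00 UTC.
1 March 2030 is a Friday, so the first Sunday is March 3 and the fourth is March 24.
1 September 2030 is a Sunday, so the first Sunday is September 1 and the fourth is September 22.
At the standard offset (UTC−01:00), 18:00 UTC − 1h = 17:00 Solora Prefecture standard time.
The standard-time date in Solora Prefecture, 26 March 2030, falls between 24 March and 22 September, so daylight saving is in effect and Solora Prefecture is at UTC+00:00.
18:00 UTC + 0h = 18:00 Solora Prefecture.

18:00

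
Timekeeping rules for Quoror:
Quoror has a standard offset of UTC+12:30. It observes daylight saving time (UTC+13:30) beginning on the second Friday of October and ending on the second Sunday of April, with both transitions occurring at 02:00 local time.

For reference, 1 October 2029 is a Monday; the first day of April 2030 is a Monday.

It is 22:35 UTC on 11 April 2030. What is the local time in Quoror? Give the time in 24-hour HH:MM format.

1 October 2029 is a Monday, so the first Friday is October 5 and the second is October 12.
1 April 2030 is a Monday, so the first Sunday is April 7 and the second is April 14.
At the standard offset (UTC+12:30), 22:35 UTC + 12h30m = 11:05 Quoror standard time (rolling into the next day, 12 April 2030).
The standard-time date in Quoror, 12 April 2030, lies within the daylight-saving period (12 October 2029 – 14 April 2030), so Quoror is on daylight time, UTC+13:30.
22:35 UTC + 13h30m = 12:05 local (rolling into the next day, 12 April 2030).

12:05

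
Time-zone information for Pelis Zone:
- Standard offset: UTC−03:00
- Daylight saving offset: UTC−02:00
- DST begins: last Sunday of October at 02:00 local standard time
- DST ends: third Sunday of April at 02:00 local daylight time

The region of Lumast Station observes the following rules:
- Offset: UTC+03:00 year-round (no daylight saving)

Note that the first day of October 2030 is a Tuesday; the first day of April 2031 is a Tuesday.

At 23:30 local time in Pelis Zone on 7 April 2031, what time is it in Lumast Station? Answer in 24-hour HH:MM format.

04:30

1 October 2030 is a Tuesday, so Sundays fall on 6, 13, 20, 27; the last is October 27.
1 April 2031 is a Tuesday, so the first Sunday is April 6 and the third is April 20.
7 April 2031 lies within the daylight-saving period (27 October 2030 – 20 April 2031), so Pelis Zone is on daylight time, UTC−02:00.
23:30 Pelis Zone + 2h = 01:30 UTC (rolling into the next day, 8 April 2031).
Lumast Station has no daylight saving, so its offset is UTC+03:00 year-round.
01:30 UTC + 3h = 04:30 Lumast Station.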